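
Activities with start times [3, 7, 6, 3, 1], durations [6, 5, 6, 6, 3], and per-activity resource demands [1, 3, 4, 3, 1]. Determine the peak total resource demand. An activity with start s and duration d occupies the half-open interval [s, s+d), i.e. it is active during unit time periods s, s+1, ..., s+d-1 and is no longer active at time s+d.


Each activity i is active on [start_i, start_i + duration_i).
Compute total resource usage per time slot:
  t=0: active resources = [], total = 0
  t=1: active resources = [1], total = 1
  t=2: active resources = [1], total = 1
  t=3: active resources = [1, 3, 1], total = 5
  t=4: active resources = [1, 3], total = 4
  t=5: active resources = [1, 3], total = 4
  t=6: active resources = [1, 4, 3], total = 8
  t=7: active resources = [1, 3, 4, 3], total = 11
  t=8: active resources = [1, 3, 4, 3], total = 11
  t=9: active resources = [3, 4], total = 7
  t=10: active resources = [3, 4], total = 7
  t=11: active resources = [3, 4], total = 7
Peak resource demand = 11

11


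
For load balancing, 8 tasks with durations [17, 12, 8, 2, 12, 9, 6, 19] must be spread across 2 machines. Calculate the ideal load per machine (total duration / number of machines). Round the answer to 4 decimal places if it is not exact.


Total processing time = 17 + 12 + 8 + 2 + 12 + 9 + 6 + 19 = 85
Number of machines = 2
Ideal balanced load = 85 / 2 = 42.5

42.5


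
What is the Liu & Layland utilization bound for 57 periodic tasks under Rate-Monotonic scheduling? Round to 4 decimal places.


Compute 2^(1/57) = 1.0122347161
Subtract 1: 1.0122347161 - 1 = 0.0122347161
Multiply by n: 57 * 0.0122347161 = 0.6973788177
Round to 4 dp: 0.6974

0.6974


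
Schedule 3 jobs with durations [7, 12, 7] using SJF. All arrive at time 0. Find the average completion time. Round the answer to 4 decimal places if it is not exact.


SJF order (ascending): [7, 7, 12]
Completion times:
  Job 1: burst=7, C=7
  Job 2: burst=7, C=14
  Job 3: burst=12, C=26
Average completion = 47/3 = 15.6667

15.6667


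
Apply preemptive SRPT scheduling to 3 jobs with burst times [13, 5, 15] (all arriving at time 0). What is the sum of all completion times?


Since all jobs arrive at t=0, SRPT equals SPT ordering.
SPT order: [5, 13, 15]
Completion times:
  Job 1: p=5, C=5
  Job 2: p=13, C=18
  Job 3: p=15, C=33
Total completion time = 5 + 18 + 33 = 56

56


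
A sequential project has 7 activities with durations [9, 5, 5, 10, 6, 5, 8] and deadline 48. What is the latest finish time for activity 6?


LF(activity 6) = deadline - sum of successor durations
Successors: activities 7 through 7 with durations [8]
Sum of successor durations = 8
LF = 48 - 8 = 40

40


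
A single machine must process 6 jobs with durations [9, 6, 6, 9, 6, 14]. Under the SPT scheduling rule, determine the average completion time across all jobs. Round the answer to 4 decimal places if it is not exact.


Sort jobs by processing time (SPT order): [6, 6, 6, 9, 9, 14]
Compute completion times sequentially:
  Job 1: processing = 6, completes at 6
  Job 2: processing = 6, completes at 12
  Job 3: processing = 6, completes at 18
  Job 4: processing = 9, completes at 27
  Job 5: processing = 9, completes at 36
  Job 6: processing = 14, completes at 50
Sum of completion times = 149
Average completion time = 149/6 = 24.8333

24.8333


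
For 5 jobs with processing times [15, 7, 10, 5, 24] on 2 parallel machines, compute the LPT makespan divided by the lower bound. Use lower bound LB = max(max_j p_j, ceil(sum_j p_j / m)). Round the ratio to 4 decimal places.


LPT order: [24, 15, 10, 7, 5]
Machine loads after assignment: [31, 30]
LPT makespan = 31
Lower bound = max(max_job, ceil(total/2)) = max(24, 31) = 31
Ratio = 31 / 31 = 1.0

1.0


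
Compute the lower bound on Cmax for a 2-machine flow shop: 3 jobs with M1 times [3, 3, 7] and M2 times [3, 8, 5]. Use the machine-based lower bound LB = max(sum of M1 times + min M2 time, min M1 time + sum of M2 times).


LB1 = sum(M1 times) + min(M2 times) = 13 + 3 = 16
LB2 = min(M1 times) + sum(M2 times) = 3 + 16 = 19
Lower bound = max(LB1, LB2) = max(16, 19) = 19

19


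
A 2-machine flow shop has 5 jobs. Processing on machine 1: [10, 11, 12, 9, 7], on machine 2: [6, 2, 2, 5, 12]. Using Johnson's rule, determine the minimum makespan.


Apply Johnson's rule:
  Group 1 (a <= b): [(5, 7, 12)]
  Group 2 (a > b): [(1, 10, 6), (4, 9, 5), (2, 11, 2), (3, 12, 2)]
Optimal job order: [5, 1, 4, 2, 3]
Schedule:
  Job 5: M1 done at 7, M2 done at 19
  Job 1: M1 done at 17, M2 done at 25
  Job 4: M1 done at 26, M2 done at 31
  Job 2: M1 done at 37, M2 done at 39
  Job 3: M1 done at 49, M2 done at 51
Makespan = 51

51


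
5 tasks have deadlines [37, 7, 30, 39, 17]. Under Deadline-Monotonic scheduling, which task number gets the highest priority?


Sort tasks by relative deadline (ascending):
  Task 2: deadline = 7
  Task 5: deadline = 17
  Task 3: deadline = 30
  Task 1: deadline = 37
  Task 4: deadline = 39
Priority order (highest first): [2, 5, 3, 1, 4]
Highest priority task = 2

2


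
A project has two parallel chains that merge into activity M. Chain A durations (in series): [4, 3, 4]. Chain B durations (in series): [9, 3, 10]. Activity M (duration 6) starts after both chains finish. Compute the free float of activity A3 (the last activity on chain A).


ES(A3) = sum of predecessors on chain A = 7
EF(A3) = ES + duration = 7 + 4 = 11
Successor of A3 is M. ES(M) = max(sum(A), sum(B)) = max(11, 22) = 22
Free float = ES(successor) - EF(current) = 22 - 11 = 11

11


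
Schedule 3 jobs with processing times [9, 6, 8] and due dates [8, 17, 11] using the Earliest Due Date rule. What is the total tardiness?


Sort by due date (EDD order): [(9, 8), (8, 11), (6, 17)]
Compute completion times and tardiness:
  Job 1: p=9, d=8, C=9, tardiness=max(0,9-8)=1
  Job 2: p=8, d=11, C=17, tardiness=max(0,17-11)=6
  Job 3: p=6, d=17, C=23, tardiness=max(0,23-17)=6
Total tardiness = 13

13


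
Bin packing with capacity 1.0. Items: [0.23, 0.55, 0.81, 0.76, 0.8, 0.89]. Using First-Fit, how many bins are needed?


Place items sequentially using First-Fit:
  Item 0.23 -> new Bin 1
  Item 0.55 -> Bin 1 (now 0.78)
  Item 0.81 -> new Bin 2
  Item 0.76 -> new Bin 3
  Item 0.8 -> new Bin 4
  Item 0.89 -> new Bin 5
Total bins used = 5

5


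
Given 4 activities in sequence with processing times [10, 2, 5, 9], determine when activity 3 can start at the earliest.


Activity 3 starts after activities 1 through 2 complete.
Predecessor durations: [10, 2]
ES = 10 + 2 = 12

12


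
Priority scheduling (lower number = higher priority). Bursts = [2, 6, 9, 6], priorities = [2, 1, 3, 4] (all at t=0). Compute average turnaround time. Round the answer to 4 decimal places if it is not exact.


Sort by priority (ascending = highest first):
Order: [(1, 6), (2, 2), (3, 9), (4, 6)]
Completion times:
  Priority 1, burst=6, C=6
  Priority 2, burst=2, C=8
  Priority 3, burst=9, C=17
  Priority 4, burst=6, C=23
Average turnaround = 54/4 = 13.5

13.5


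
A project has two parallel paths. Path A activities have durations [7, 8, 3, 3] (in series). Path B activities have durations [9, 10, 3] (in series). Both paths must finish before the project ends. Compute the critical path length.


Path A total = 7 + 8 + 3 + 3 = 21
Path B total = 9 + 10 + 3 = 22
Critical path = longest path = max(21, 22) = 22

22


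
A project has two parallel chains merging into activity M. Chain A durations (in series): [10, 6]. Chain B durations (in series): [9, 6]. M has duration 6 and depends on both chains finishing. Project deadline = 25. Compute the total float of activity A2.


Forward pass: ES(A2) = sum of predecessors on chain A = 10
EF = ES + duration = 10 + 6 = 16
Backward pass: LF(M) = deadline = 25; LS(M) = 25 - 6 = 19
LF(A2) = LS(M) - sum(successors on chain A) = 19 - 0 = 19
LS = LF - duration = 19 - 6 = 13
Total float = LS - ES = 13 - 10 = 3

3


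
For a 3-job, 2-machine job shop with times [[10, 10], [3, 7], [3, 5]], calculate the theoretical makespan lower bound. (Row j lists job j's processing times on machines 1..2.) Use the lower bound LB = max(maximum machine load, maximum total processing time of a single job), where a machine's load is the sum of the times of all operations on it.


Machine loads:
  Machine 1: 10 + 3 + 3 = 16
  Machine 2: 10 + 7 + 5 = 22
Max machine load = 22
Job totals:
  Job 1: 20
  Job 2: 10
  Job 3: 8
Max job total = 20
Lower bound = max(22, 20) = 22

22


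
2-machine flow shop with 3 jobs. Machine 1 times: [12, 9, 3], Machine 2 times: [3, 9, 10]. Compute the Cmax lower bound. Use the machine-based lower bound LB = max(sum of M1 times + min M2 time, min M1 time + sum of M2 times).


LB1 = sum(M1 times) + min(M2 times) = 24 + 3 = 27
LB2 = min(M1 times) + sum(M2 times) = 3 + 22 = 25
Lower bound = max(LB1, LB2) = max(27, 25) = 27

27


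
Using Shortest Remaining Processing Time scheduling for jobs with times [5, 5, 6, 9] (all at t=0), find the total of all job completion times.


Since all jobs arrive at t=0, SRPT equals SPT ordering.
SPT order: [5, 5, 6, 9]
Completion times:
  Job 1: p=5, C=5
  Job 2: p=5, C=10
  Job 3: p=6, C=16
  Job 4: p=9, C=25
Total completion time = 5 + 10 + 16 + 25 = 56

56


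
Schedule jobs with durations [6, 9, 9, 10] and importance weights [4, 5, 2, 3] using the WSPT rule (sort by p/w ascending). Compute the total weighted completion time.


Compute p/w ratios and sort ascending (WSPT): [(6, 4), (9, 5), (10, 3), (9, 2)]
Compute weighted completion times:
  Job (p=6,w=4): C=6, w*C=4*6=24
  Job (p=9,w=5): C=15, w*C=5*15=75
  Job (p=10,w=3): C=25, w*C=3*25=75
  Job (p=9,w=2): C=34, w*C=2*34=68
Total weighted completion time = 242

242


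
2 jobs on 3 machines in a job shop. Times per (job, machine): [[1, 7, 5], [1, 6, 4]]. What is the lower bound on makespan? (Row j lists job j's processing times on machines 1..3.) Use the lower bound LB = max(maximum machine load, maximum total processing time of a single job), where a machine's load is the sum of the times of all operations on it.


Machine loads:
  Machine 1: 1 + 1 = 2
  Machine 2: 7 + 6 = 13
  Machine 3: 5 + 4 = 9
Max machine load = 13
Job totals:
  Job 1: 13
  Job 2: 11
Max job total = 13
Lower bound = max(13, 13) = 13

13


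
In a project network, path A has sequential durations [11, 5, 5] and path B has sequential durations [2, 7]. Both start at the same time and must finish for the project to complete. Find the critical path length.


Path A total = 11 + 5 + 5 = 21
Path B total = 2 + 7 = 9
Critical path = longest path = max(21, 9) = 21

21


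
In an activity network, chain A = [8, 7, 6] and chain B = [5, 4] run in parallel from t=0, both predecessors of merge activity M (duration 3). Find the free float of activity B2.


ES(B2) = sum of predecessors on chain B = 5
EF(B2) = ES + duration = 5 + 4 = 9
Successor of B2 is M. ES(M) = max(sum(A), sum(B)) = max(21, 9) = 21
Free float = ES(successor) - EF(current) = 21 - 9 = 12

12


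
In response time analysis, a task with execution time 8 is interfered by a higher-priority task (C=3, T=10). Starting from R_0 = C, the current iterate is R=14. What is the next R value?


R_next = C + ceil(R_prev / T_hp) * C_hp
ceil(14 / 10) = ceil(1.4) = 2
Interference = 2 * 3 = 6
R_next = 8 + 6 = 14
R_next = R_prev, so the iteration has converged (response time = 14).

14


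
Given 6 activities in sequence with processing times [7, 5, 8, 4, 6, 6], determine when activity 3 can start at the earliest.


Activity 3 starts after activities 1 through 2 complete.
Predecessor durations: [7, 5]
ES = 7 + 5 = 12

12


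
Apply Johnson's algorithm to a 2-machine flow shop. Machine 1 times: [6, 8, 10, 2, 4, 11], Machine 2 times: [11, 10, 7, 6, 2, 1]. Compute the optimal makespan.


Apply Johnson's rule:
  Group 1 (a <= b): [(4, 2, 6), (1, 6, 11), (2, 8, 10)]
  Group 2 (a > b): [(3, 10, 7), (5, 4, 2), (6, 11, 1)]
Optimal job order: [4, 1, 2, 3, 5, 6]
Schedule:
  Job 4: M1 done at 2, M2 done at 8
  Job 1: M1 done at 8, M2 done at 19
  Job 2: M1 done at 16, M2 done at 29
  Job 3: M1 done at 26, M2 done at 36
  Job 5: M1 done at 30, M2 done at 38
  Job 6: M1 done at 41, M2 done at 42
Makespan = 42

42


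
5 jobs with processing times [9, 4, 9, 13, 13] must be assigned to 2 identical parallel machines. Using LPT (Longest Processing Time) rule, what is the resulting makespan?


Sort jobs in decreasing order (LPT): [13, 13, 9, 9, 4]
Assign each job to the least loaded machine:
  Machine 1: jobs [13, 9, 4], load = 26
  Machine 2: jobs [13, 9], load = 22
Makespan = max load = 26

26


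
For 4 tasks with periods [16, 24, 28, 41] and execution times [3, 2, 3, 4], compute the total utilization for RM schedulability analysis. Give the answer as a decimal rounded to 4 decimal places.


Compute individual utilizations (exact fractions):
  Task 1: C/T = 3/16 (approx. 0.1875)
  Task 2: C/T = 2/24 = 1/12 (approx. 0.0833)
  Task 3: C/T = 3/28 (approx. 0.1071)
  Task 4: C/T = 4/41 (approx. 0.0976)
Total utilization U = 3/16 + 1/12 + 3/28 + 4/41 = 6551/13776
Rounded to 4 decimal places: U = 0.4755
RM (Liu & Layland) bound for 4 tasks = 0.756828; compare with U = 6551/13776 (approx. 0.475537)
U <= bound, so schedulable by RM sufficient condition.

0.4755


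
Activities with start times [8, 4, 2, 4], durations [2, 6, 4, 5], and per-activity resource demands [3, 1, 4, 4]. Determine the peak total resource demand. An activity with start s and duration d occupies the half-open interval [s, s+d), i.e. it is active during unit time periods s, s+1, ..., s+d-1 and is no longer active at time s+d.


Each activity i is active on [start_i, start_i + duration_i).
Compute total resource usage per time slot:
  t=0: active resources = [], total = 0
  t=1: active resources = [], total = 0
  t=2: active resources = [4], total = 4
  t=3: active resources = [4], total = 4
  t=4: active resources = [1, 4, 4], total = 9
  t=5: active resources = [1, 4, 4], total = 9
  t=6: active resources = [1, 4], total = 5
  t=7: active resources = [1, 4], total = 5
  t=8: active resources = [3, 1, 4], total = 8
  t=9: active resources = [3, 1], total = 4
Peak resource demand = 9

9


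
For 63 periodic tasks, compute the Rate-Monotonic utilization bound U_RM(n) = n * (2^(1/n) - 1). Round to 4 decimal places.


Compute 2^(1/63) = 1.0110630845
Subtract 1: 1.0110630845 - 1 = 0.0110630845
Multiply by n: 63 * 0.0110630845 = 0.6969743235
Round to 4 dp: 0.6970

0.6970


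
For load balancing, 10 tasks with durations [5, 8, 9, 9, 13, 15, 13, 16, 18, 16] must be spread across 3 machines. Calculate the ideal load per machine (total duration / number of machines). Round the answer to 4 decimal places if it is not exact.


Total processing time = 5 + 8 + 9 + 9 + 13 + 15 + 13 + 16 + 18 + 16 = 122
Number of machines = 3
Ideal balanced load = 122 / 3 = 40.6667

40.6667


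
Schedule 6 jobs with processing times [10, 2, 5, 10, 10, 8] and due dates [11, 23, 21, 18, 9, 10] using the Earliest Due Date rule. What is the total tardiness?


Sort by due date (EDD order): [(10, 9), (8, 10), (10, 11), (10, 18), (5, 21), (2, 23)]
Compute completion times and tardiness:
  Job 1: p=10, d=9, C=10, tardiness=max(0,10-9)=1
  Job 2: p=8, d=10, C=18, tardiness=max(0,18-10)=8
  Job 3: p=10, d=11, C=28, tardiness=max(0,28-11)=17
  Job 4: p=10, d=18, C=38, tardiness=max(0,38-18)=20
  Job 5: p=5, d=21, C=43, tardiness=max(0,43-21)=22
  Job 6: p=2, d=23, C=45, tardiness=max(0,45-23)=22
Total tardiness = 90

90


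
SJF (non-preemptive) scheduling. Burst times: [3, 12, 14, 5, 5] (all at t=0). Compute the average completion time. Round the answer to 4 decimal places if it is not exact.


SJF order (ascending): [3, 5, 5, 12, 14]
Completion times:
  Job 1: burst=3, C=3
  Job 2: burst=5, C=8
  Job 3: burst=5, C=13
  Job 4: burst=12, C=25
  Job 5: burst=14, C=39
Average completion = 88/5 = 17.6

17.6


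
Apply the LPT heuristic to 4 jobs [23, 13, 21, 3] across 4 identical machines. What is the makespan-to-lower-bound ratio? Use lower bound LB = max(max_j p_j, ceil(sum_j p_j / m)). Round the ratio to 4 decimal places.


LPT order: [23, 21, 13, 3]
Machine loads after assignment: [23, 21, 13, 3]
LPT makespan = 23
Lower bound = max(max_job, ceil(total/4)) = max(23, 15) = 23
Ratio = 23 / 23 = 1.0

1.0


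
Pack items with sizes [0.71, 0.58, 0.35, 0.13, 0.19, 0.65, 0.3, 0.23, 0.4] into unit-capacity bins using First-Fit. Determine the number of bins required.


Place items sequentially using First-Fit:
  Item 0.71 -> new Bin 1
  Item 0.58 -> new Bin 2
  Item 0.35 -> Bin 2 (now 0.93)
  Item 0.13 -> Bin 1 (now 0.84)
  Item 0.19 -> new Bin 3
  Item 0.65 -> Bin 3 (now 0.84)
  Item 0.3 -> new Bin 4
  Item 0.23 -> Bin 4 (now 0.53)
  Item 0.4 -> Bin 4 (now 0.93)
Total bins used = 4

4


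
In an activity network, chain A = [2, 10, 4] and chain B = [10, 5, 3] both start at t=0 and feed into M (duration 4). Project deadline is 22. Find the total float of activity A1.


Forward pass: ES(A1) = sum of predecessors on chain A = 0
EF = ES + duration = 0 + 2 = 2
Backward pass: LF(M) = deadline = 22; LS(M) = 22 - 4 = 18
LF(A1) = LS(M) - sum(successors on chain A) = 18 - 14 = 4
LS = LF - duration = 4 - 2 = 2
Total float = LS - ES = 2 - 0 = 2

2


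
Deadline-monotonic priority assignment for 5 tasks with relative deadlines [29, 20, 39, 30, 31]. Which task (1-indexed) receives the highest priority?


Sort tasks by relative deadline (ascending):
  Task 2: deadline = 20
  Task 1: deadline = 29
  Task 4: deadline = 30
  Task 5: deadline = 31
  Task 3: deadline = 39
Priority order (highest first): [2, 1, 4, 5, 3]
Highest priority task = 2

2


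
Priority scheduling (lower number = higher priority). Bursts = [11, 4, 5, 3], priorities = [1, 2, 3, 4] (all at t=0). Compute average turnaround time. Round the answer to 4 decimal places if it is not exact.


Sort by priority (ascending = highest first):
Order: [(1, 11), (2, 4), (3, 5), (4, 3)]
Completion times:
  Priority 1, burst=11, C=11
  Priority 2, burst=4, C=15
  Priority 3, burst=5, C=20
  Priority 4, burst=3, C=23
Average turnaround = 69/4 = 17.25

17.25


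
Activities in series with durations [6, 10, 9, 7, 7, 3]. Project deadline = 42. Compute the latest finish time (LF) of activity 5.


LF(activity 5) = deadline - sum of successor durations
Successors: activities 6 through 6 with durations [3]
Sum of successor durations = 3
LF = 42 - 3 = 39

39


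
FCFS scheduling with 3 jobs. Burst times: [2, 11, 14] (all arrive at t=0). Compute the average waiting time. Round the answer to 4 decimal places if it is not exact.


FCFS order (as given): [2, 11, 14]
Waiting times:
  Job 1: wait = 0
  Job 2: wait = 2
  Job 3: wait = 13
Sum of waiting times = 15
Average waiting time = 15/3 = 5.0

5.0


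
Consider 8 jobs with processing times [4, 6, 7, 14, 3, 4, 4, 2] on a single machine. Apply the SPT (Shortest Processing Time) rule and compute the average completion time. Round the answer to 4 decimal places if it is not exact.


Sort jobs by processing time (SPT order): [2, 3, 4, 4, 4, 6, 7, 14]
Compute completion times sequentially:
  Job 1: processing = 2, completes at 2
  Job 2: processing = 3, completes at 5
  Job 3: processing = 4, completes at 9
  Job 4: processing = 4, completes at 13
  Job 5: processing = 4, completes at 17
  Job 6: processing = 6, completes at 23
  Job 7: processing = 7, completes at 30
  Job 8: processing = 14, completes at 44
Sum of completion times = 143
Average completion time = 143/8 = 17.875

17.875


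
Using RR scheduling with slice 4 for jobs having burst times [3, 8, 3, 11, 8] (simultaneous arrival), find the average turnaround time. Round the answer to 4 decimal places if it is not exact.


Time quantum = 4
Execution trace:
  J1 runs 3 units, time = 3
  J2 runs 4 units, time = 7
  J3 runs 3 units, time = 10
  J4 runs 4 units, time = 14
  J5 runs 4 units, time = 18
  J2 runs 4 units, time = 22
  J4 runs 4 units, time = 26
  J5 runs 4 units, time = 30
  J4 runs 3 units, time = 33
Finish times: [3, 22, 10, 33, 30]
Average turnaround = 98/5 = 19.6

19.6


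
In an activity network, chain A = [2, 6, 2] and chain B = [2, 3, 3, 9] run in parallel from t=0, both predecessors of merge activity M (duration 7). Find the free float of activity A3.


ES(A3) = sum of predecessors on chain A = 8
EF(A3) = ES + duration = 8 + 2 = 10
Successor of A3 is M. ES(M) = max(sum(A), sum(B)) = max(10, 17) = 17
Free float = ES(successor) - EF(current) = 17 - 10 = 7

7


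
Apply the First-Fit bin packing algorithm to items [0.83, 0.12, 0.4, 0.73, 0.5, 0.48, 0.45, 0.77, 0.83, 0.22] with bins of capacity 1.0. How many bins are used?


Place items sequentially using First-Fit:
  Item 0.83 -> new Bin 1
  Item 0.12 -> Bin 1 (now 0.95)
  Item 0.4 -> new Bin 2
  Item 0.73 -> new Bin 3
  Item 0.5 -> Bin 2 (now 0.9)
  Item 0.48 -> new Bin 4
  Item 0.45 -> Bin 4 (now 0.93)
  Item 0.77 -> new Bin 5
  Item 0.83 -> new Bin 6
  Item 0.22 -> Bin 3 (now 0.95)
Total bins used = 6

6


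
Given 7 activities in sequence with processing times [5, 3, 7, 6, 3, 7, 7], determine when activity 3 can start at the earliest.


Activity 3 starts after activities 1 through 2 complete.
Predecessor durations: [5, 3]
ES = 5 + 3 = 8

8


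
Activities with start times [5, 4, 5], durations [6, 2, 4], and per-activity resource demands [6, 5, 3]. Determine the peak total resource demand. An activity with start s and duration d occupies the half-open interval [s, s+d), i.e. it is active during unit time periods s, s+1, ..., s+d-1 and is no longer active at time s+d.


Each activity i is active on [start_i, start_i + duration_i).
Compute total resource usage per time slot:
  t=0: active resources = [], total = 0
  t=1: active resources = [], total = 0
  t=2: active resources = [], total = 0
  t=3: active resources = [], total = 0
  t=4: active resources = [5], total = 5
  t=5: active resources = [6, 5, 3], total = 14
  t=6: active resources = [6, 3], total = 9
  t=7: active resources = [6, 3], total = 9
  t=8: active resources = [6, 3], total = 9
  t=9: active resources = [6], total = 6
  t=10: active resources = [6], total = 6
Peak resource demand = 14

14


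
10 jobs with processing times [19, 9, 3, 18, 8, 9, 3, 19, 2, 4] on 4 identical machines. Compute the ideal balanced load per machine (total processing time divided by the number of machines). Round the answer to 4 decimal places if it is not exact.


Total processing time = 19 + 9 + 3 + 18 + 8 + 9 + 3 + 19 + 2 + 4 = 94
Number of machines = 4
Ideal balanced load = 94 / 4 = 23.5

23.5


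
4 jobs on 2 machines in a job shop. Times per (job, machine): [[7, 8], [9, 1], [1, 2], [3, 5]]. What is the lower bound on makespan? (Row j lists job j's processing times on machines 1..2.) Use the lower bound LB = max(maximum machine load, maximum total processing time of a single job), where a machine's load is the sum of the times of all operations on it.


Machine loads:
  Machine 1: 7 + 9 + 1 + 3 = 20
  Machine 2: 8 + 1 + 2 + 5 = 16
Max machine load = 20
Job totals:
  Job 1: 15
  Job 2: 10
  Job 3: 3
  Job 4: 8
Max job total = 15
Lower bound = max(20, 15) = 20

20


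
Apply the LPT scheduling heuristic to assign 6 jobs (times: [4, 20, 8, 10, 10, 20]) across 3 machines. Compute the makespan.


Sort jobs in decreasing order (LPT): [20, 20, 10, 10, 8, 4]
Assign each job to the least loaded machine:
  Machine 1: jobs [20, 8], load = 28
  Machine 2: jobs [20, 4], load = 24
  Machine 3: jobs [10, 10], load = 20
Makespan = max load = 28

28


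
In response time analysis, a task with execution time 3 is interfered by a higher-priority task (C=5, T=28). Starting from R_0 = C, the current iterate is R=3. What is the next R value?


R_next = C + ceil(R_prev / T_hp) * C_hp
ceil(3 / 28) = ceil(0.1071) = 1
Interference = 1 * 5 = 5
R_next = 3 + 5 = 8

8


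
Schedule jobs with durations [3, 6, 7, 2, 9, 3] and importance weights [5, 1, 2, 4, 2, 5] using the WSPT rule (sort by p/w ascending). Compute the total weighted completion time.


Compute p/w ratios and sort ascending (WSPT): [(2, 4), (3, 5), (3, 5), (7, 2), (9, 2), (6, 1)]
Compute weighted completion times:
  Job (p=2,w=4): C=2, w*C=4*2=8
  Job (p=3,w=5): C=5, w*C=5*5=25
  Job (p=3,w=5): C=8, w*C=5*8=40
  Job (p=7,w=2): C=15, w*C=2*15=30
  Job (p=9,w=2): C=24, w*C=2*24=48
  Job (p=6,w=1): C=30, w*C=1*30=30
Total weighted completion time = 181

181


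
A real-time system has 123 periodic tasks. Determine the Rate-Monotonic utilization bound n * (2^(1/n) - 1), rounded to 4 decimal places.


Compute 2^(1/123) = 1.0056512513
Subtract 1: 1.0056512513 - 1 = 0.0056512513
Multiply by n: 123 * 0.0056512513 = 0.6951039099
Round to 4 dp: 0.6951

0.6951


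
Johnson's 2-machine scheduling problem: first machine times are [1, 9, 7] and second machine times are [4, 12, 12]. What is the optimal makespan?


Apply Johnson's rule:
  Group 1 (a <= b): [(1, 1, 4), (3, 7, 12), (2, 9, 12)]
  Group 2 (a > b): []
Optimal job order: [1, 3, 2]
Schedule:
  Job 1: M1 done at 1, M2 done at 5
  Job 3: M1 done at 8, M2 done at 20
  Job 2: M1 done at 17, M2 done at 32
Makespan = 32

32


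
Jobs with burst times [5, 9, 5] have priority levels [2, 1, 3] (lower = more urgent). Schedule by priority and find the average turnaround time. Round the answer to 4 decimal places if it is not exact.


Sort by priority (ascending = highest first):
Order: [(1, 9), (2, 5), (3, 5)]
Completion times:
  Priority 1, burst=9, C=9
  Priority 2, burst=5, C=14
  Priority 3, burst=5, C=19
Average turnaround = 42/3 = 14.0

14.0


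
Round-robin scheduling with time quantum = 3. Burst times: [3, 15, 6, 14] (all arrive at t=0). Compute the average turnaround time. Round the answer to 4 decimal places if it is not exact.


Time quantum = 3
Execution trace:
  J1 runs 3 units, time = 3
  J2 runs 3 units, time = 6
  J3 runs 3 units, time = 9
  J4 runs 3 units, time = 12
  J2 runs 3 units, time = 15
  J3 runs 3 units, time = 18
  J4 runs 3 units, time = 21
  J2 runs 3 units, time = 24
  J4 runs 3 units, time = 27
  J2 runs 3 units, time = 30
  J4 runs 3 units, time = 33
  J2 runs 3 units, time = 36
  J4 runs 2 units, time = 38
Finish times: [3, 36, 18, 38]
Average turnaround = 95/4 = 23.75

23.75


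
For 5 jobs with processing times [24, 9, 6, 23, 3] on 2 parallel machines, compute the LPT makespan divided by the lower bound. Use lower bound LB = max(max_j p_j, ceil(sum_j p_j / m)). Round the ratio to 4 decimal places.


LPT order: [24, 23, 9, 6, 3]
Machine loads after assignment: [33, 32]
LPT makespan = 33
Lower bound = max(max_job, ceil(total/2)) = max(24, 33) = 33
Ratio = 33 / 33 = 1.0

1.0


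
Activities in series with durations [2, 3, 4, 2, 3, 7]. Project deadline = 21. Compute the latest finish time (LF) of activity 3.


LF(activity 3) = deadline - sum of successor durations
Successors: activities 4 through 6 with durations [2, 3, 7]
Sum of successor durations = 12
LF = 21 - 12 = 9

9


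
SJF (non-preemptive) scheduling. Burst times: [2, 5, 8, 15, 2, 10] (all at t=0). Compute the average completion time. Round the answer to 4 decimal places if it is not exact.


SJF order (ascending): [2, 2, 5, 8, 10, 15]
Completion times:
  Job 1: burst=2, C=2
  Job 2: burst=2, C=4
  Job 3: burst=5, C=9
  Job 4: burst=8, C=17
  Job 5: burst=10, C=27
  Job 6: burst=15, C=42
Average completion = 101/6 = 16.8333

16.8333


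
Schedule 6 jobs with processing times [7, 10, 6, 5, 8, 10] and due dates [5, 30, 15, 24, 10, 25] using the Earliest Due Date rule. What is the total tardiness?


Sort by due date (EDD order): [(7, 5), (8, 10), (6, 15), (5, 24), (10, 25), (10, 30)]
Compute completion times and tardiness:
  Job 1: p=7, d=5, C=7, tardiness=max(0,7-5)=2
  Job 2: p=8, d=10, C=15, tardiness=max(0,15-10)=5
  Job 3: p=6, d=15, C=21, tardiness=max(0,21-15)=6
  Job 4: p=5, d=24, C=26, tardiness=max(0,26-24)=2
  Job 5: p=10, d=25, C=36, tardiness=max(0,36-25)=11
  Job 6: p=10, d=30, C=46, tardiness=max(0,46-30)=16
Total tardiness = 42

42


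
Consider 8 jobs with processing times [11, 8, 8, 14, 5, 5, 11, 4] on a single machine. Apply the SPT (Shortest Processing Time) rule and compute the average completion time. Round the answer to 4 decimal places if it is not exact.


Sort jobs by processing time (SPT order): [4, 5, 5, 8, 8, 11, 11, 14]
Compute completion times sequentially:
  Job 1: processing = 4, completes at 4
  Job 2: processing = 5, completes at 9
  Job 3: processing = 5, completes at 14
  Job 4: processing = 8, completes at 22
  Job 5: processing = 8, completes at 30
  Job 6: processing = 11, completes at 41
  Job 7: processing = 11, completes at 52
  Job 8: processing = 14, completes at 66
Sum of completion times = 238
Average completion time = 238/8 = 29.75

29.75


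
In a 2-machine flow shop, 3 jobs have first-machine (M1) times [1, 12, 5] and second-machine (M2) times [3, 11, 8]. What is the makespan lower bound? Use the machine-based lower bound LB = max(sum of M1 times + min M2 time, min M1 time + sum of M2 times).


LB1 = sum(M1 times) + min(M2 times) = 18 + 3 = 21
LB2 = min(M1 times) + sum(M2 times) = 1 + 22 = 23
Lower bound = max(LB1, LB2) = max(21, 23) = 23

23


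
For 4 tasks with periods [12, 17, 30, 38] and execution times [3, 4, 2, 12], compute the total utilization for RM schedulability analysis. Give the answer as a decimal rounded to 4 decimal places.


Compute individual utilizations (exact fractions):
  Task 1: C/T = 3/12 = 1/4 (approx. 0.25)
  Task 2: C/T = 4/17 (approx. 0.2353)
  Task 3: C/T = 2/30 = 1/15 (approx. 0.0667)
  Task 4: C/T = 12/38 = 6/19 (approx. 0.3158)
Total utilization U = 1/4 + 4/17 + 1/15 + 6/19 = 16817/19380
Rounded to 4 decimal places: U = 0.8678
RM (Liu & Layland) bound for 4 tasks = 0.756828; compare with U = 16817/19380 (approx. 0.867750)
bound < U <= 1, so the RM sufficient condition is not met (inconclusive; an exact test such as response-time analysis is needed).

0.8678


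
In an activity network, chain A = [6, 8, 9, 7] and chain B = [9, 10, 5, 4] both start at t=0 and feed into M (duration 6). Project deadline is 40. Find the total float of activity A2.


Forward pass: ES(A2) = sum of predecessors on chain A = 6
EF = ES + duration = 6 + 8 = 14
Backward pass: LF(M) = deadline = 40; LS(M) = 40 - 6 = 34
LF(A2) = LS(M) - sum(successors on chain A) = 34 - 16 = 18
LS = LF - duration = 18 - 8 = 10
Total float = LS - ES = 10 - 6 = 4

4


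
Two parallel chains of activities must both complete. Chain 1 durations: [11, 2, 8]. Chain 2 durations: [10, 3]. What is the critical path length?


Path A total = 11 + 2 + 8 = 21
Path B total = 10 + 3 = 13
Critical path = longest path = max(21, 13) = 21

21


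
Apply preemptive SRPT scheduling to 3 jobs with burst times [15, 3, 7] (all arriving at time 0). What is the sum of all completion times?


Since all jobs arrive at t=0, SRPT equals SPT ordering.
SPT order: [3, 7, 15]
Completion times:
  Job 1: p=3, C=3
  Job 2: p=7, C=10
  Job 3: p=15, C=25
Total completion time = 3 + 10 + 25 = 38

38


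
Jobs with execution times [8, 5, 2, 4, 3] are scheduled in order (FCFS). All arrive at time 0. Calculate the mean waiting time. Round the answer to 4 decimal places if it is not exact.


FCFS order (as given): [8, 5, 2, 4, 3]
Waiting times:
  Job 1: wait = 0
  Job 2: wait = 8
  Job 3: wait = 13
  Job 4: wait = 15
  Job 5: wait = 19
Sum of waiting times = 55
Average waiting time = 55/5 = 11.0

11.0


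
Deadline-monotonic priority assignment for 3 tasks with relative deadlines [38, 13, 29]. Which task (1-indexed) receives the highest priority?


Sort tasks by relative deadline (ascending):
  Task 2: deadline = 13
  Task 3: deadline = 29
  Task 1: deadline = 38
Priority order (highest first): [2, 3, 1]
Highest priority task = 2

2


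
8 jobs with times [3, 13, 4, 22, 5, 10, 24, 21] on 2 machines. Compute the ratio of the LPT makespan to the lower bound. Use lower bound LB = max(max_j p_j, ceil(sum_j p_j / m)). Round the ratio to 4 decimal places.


LPT order: [24, 22, 21, 13, 10, 5, 4, 3]
Machine loads after assignment: [51, 51]
LPT makespan = 51
Lower bound = max(max_job, ceil(total/2)) = max(24, 51) = 51
Ratio = 51 / 51 = 1.0

1.0


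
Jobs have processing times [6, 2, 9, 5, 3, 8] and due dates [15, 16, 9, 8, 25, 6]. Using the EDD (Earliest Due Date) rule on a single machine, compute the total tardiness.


Sort by due date (EDD order): [(8, 6), (5, 8), (9, 9), (6, 15), (2, 16), (3, 25)]
Compute completion times and tardiness:
  Job 1: p=8, d=6, C=8, tardiness=max(0,8-6)=2
  Job 2: p=5, d=8, C=13, tardiness=max(0,13-8)=5
  Job 3: p=9, d=9, C=22, tardiness=max(0,22-9)=13
  Job 4: p=6, d=15, C=28, tardiness=max(0,28-15)=13
  Job 5: p=2, d=16, C=30, tardiness=max(0,30-16)=14
  Job 6: p=3, d=25, C=33, tardiness=max(0,33-25)=8
Total tardiness = 55

55


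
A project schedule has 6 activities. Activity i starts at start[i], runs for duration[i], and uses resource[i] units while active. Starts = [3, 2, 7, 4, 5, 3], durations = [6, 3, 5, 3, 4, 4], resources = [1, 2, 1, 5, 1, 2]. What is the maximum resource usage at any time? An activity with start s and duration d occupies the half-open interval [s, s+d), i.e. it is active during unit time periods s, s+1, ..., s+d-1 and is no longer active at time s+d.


Each activity i is active on [start_i, start_i + duration_i).
Compute total resource usage per time slot:
  t=0: active resources = [], total = 0
  t=1: active resources = [], total = 0
  t=2: active resources = [2], total = 2
  t=3: active resources = [1, 2, 2], total = 5
  t=4: active resources = [1, 2, 5, 2], total = 10
  t=5: active resources = [1, 5, 1, 2], total = 9
  t=6: active resources = [1, 5, 1, 2], total = 9
  t=7: active resources = [1, 1, 1], total = 3
  t=8: active resources = [1, 1, 1], total = 3
  t=9: active resources = [1], total = 1
  t=10: active resources = [1], total = 1
  t=11: active resources = [1], total = 1
Peak resource demand = 10

10


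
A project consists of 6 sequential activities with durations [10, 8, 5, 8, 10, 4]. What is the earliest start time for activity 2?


Activity 2 starts after activities 1 through 1 complete.
Predecessor durations: [10]
ES = 10 = 10

10


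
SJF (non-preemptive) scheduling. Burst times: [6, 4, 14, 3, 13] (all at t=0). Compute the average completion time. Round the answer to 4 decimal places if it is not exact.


SJF order (ascending): [3, 4, 6, 13, 14]
Completion times:
  Job 1: burst=3, C=3
  Job 2: burst=4, C=7
  Job 3: burst=6, C=13
  Job 4: burst=13, C=26
  Job 5: burst=14, C=40
Average completion = 89/5 = 17.8

17.8


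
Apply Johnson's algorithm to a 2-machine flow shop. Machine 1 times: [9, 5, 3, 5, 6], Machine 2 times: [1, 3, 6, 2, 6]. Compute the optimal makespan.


Apply Johnson's rule:
  Group 1 (a <= b): [(3, 3, 6), (5, 6, 6)]
  Group 2 (a > b): [(2, 5, 3), (4, 5, 2), (1, 9, 1)]
Optimal job order: [3, 5, 2, 4, 1]
Schedule:
  Job 3: M1 done at 3, M2 done at 9
  Job 5: M1 done at 9, M2 done at 15
  Job 2: M1 done at 14, M2 done at 18
  Job 4: M1 done at 19, M2 done at 21
  Job 1: M1 done at 28, M2 done at 29
Makespan = 29

29


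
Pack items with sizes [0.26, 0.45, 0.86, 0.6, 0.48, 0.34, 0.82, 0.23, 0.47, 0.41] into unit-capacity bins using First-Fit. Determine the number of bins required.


Place items sequentially using First-Fit:
  Item 0.26 -> new Bin 1
  Item 0.45 -> Bin 1 (now 0.71)
  Item 0.86 -> new Bin 2
  Item 0.6 -> new Bin 3
  Item 0.48 -> new Bin 4
  Item 0.34 -> Bin 3 (now 0.94)
  Item 0.82 -> new Bin 5
  Item 0.23 -> Bin 1 (now 0.94)
  Item 0.47 -> Bin 4 (now 0.95)
  Item 0.41 -> new Bin 6
Total bins used = 6

6


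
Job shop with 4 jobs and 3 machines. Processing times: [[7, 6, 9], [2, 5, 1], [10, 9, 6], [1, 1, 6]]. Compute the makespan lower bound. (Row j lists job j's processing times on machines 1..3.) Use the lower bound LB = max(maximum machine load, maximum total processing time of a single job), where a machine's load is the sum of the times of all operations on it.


Machine loads:
  Machine 1: 7 + 2 + 10 + 1 = 20
  Machine 2: 6 + 5 + 9 + 1 = 21
  Machine 3: 9 + 1 + 6 + 6 = 22
Max machine load = 22
Job totals:
  Job 1: 22
  Job 2: 8
  Job 3: 25
  Job 4: 8
Max job total = 25
Lower bound = max(22, 25) = 25

25


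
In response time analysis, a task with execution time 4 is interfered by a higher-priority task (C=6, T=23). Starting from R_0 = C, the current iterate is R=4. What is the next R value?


R_next = C + ceil(R_prev / T_hp) * C_hp
ceil(4 / 23) = ceil(0.1739) = 1
Interference = 1 * 6 = 6
R_next = 4 + 6 = 10

10


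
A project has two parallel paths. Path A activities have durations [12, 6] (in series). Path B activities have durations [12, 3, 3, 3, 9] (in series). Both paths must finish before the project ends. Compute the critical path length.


Path A total = 12 + 6 = 18
Path B total = 12 + 3 + 3 + 3 + 9 = 30
Critical path = longest path = max(18, 30) = 30

30


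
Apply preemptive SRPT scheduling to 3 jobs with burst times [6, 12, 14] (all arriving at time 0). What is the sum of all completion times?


Since all jobs arrive at t=0, SRPT equals SPT ordering.
SPT order: [6, 12, 14]
Completion times:
  Job 1: p=6, C=6
  Job 2: p=12, C=18
  Job 3: p=14, C=32
Total completion time = 6 + 18 + 32 = 56

56


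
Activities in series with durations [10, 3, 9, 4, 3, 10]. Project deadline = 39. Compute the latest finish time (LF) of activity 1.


LF(activity 1) = deadline - sum of successor durations
Successors: activities 2 through 6 with durations [3, 9, 4, 3, 10]
Sum of successor durations = 29
LF = 39 - 29 = 10

10


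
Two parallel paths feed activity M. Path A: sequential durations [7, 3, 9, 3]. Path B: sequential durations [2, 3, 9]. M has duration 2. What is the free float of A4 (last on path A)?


ES(A4) = sum of predecessors on chain A = 19
EF(A4) = ES + duration = 19 + 3 = 22
Successor of A4 is M. ES(M) = max(sum(A), sum(B)) = max(22, 14) = 22
Free float = ES(successor) - EF(current) = 22 - 22 = 0

0


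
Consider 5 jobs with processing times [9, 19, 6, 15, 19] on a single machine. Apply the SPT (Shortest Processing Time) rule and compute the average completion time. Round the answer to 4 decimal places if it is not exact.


Sort jobs by processing time (SPT order): [6, 9, 15, 19, 19]
Compute completion times sequentially:
  Job 1: processing = 6, completes at 6
  Job 2: processing = 9, completes at 15
  Job 3: processing = 15, completes at 30
  Job 4: processing = 19, completes at 49
  Job 5: processing = 19, completes at 68
Sum of completion times = 168
Average completion time = 168/5 = 33.6

33.6


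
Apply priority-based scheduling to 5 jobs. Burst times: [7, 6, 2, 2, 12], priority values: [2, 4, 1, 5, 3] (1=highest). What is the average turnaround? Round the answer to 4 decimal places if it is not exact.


Sort by priority (ascending = highest first):
Order: [(1, 2), (2, 7), (3, 12), (4, 6), (5, 2)]
Completion times:
  Priority 1, burst=2, C=2
  Priority 2, burst=7, C=9
  Priority 3, burst=12, C=21
  Priority 4, burst=6, C=27
  Priority 5, burst=2, C=29
Average turnaround = 88/5 = 17.6

17.6


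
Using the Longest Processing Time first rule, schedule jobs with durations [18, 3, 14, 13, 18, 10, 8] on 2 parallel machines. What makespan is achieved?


Sort jobs in decreasing order (LPT): [18, 18, 14, 13, 10, 8, 3]
Assign each job to the least loaded machine:
  Machine 1: jobs [18, 14, 8, 3], load = 43
  Machine 2: jobs [18, 13, 10], load = 41
Makespan = max load = 43

43


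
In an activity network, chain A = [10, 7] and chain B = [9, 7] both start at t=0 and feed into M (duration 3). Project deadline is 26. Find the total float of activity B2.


Forward pass: ES(B2) = sum of predecessors on chain B = 9
EF = ES + duration = 9 + 7 = 16
Backward pass: LF(M) = deadline = 26; LS(M) = 26 - 3 = 23
LF(B2) = LS(M) - sum(successors on chain B) = 23 - 0 = 23
LS = LF - duration = 23 - 7 = 16
Total float = LS - ES = 16 - 9 = 7

7


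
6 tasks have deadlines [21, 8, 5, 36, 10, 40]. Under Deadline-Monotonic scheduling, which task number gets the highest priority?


Sort tasks by relative deadline (ascending):
  Task 3: deadline = 5
  Task 2: deadline = 8
  Task 5: deadline = 10
  Task 1: deadline = 21
  Task 4: deadline = 36
  Task 6: deadline = 40
Priority order (highest first): [3, 2, 5, 1, 4, 6]
Highest priority task = 3

3
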